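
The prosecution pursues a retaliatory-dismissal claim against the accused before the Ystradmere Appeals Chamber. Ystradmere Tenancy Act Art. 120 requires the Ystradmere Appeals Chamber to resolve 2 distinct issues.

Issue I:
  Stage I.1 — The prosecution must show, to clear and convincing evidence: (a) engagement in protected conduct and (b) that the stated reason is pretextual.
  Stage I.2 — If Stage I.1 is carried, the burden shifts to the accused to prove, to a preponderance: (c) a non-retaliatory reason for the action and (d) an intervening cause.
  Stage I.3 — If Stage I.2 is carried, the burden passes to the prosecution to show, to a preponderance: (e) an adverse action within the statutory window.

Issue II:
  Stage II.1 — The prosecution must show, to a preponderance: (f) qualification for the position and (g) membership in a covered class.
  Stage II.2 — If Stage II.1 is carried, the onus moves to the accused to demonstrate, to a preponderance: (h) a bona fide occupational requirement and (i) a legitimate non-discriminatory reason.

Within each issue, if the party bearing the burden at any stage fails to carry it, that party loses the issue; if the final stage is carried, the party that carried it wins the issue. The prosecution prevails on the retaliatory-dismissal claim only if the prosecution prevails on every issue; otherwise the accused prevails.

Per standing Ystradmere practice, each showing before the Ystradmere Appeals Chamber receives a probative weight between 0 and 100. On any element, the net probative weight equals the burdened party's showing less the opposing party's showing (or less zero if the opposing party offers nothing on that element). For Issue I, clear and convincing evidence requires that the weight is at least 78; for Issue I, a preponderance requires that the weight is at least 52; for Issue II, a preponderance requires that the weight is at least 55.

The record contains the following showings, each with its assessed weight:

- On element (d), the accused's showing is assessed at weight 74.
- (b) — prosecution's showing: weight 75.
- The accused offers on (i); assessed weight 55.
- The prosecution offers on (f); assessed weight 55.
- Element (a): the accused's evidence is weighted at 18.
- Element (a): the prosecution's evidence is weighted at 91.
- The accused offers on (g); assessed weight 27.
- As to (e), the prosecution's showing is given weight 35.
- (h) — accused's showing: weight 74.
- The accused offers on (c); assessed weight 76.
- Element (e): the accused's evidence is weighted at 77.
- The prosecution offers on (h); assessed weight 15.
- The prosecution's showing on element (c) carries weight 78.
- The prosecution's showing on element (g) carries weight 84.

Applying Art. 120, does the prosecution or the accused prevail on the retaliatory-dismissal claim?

accused

— Issue I —
At Stage I.1 the prosecution must meet clear and convincing evidence (weight is at least 78): on (a) the weight is 91 less the opposing 18 gives net 73, < 78, so (a) does not meet the standard; on (b) the weight is 75, < 78, so (b) does not meet the standard.
  Stage I.1 not carried; the prosecution fails its burden.
The accused prevails on this issue.
— Issue II —
Stage II.1 (prosecution, a preponderance, weight is at least 55): (f) 55 ≥ 55 — meets; (g) net 84−27=57 ≥ 55 — meets.
  Stage II.1 carried; the burden shifts to the accused.
Stage II.2 (accused, a preponderance, weight is at least 55): (h) net 74−15=59 ≥ 55 — meets; (i) 55 ≥ 55 — meets.
  The accused carries the last stage.
Every stage carried; the accused prevails on this issue.
Per-issue: Issue I → accused; Issue II → accused. The prosecution must prevail on every issue; overall, the accused prevails.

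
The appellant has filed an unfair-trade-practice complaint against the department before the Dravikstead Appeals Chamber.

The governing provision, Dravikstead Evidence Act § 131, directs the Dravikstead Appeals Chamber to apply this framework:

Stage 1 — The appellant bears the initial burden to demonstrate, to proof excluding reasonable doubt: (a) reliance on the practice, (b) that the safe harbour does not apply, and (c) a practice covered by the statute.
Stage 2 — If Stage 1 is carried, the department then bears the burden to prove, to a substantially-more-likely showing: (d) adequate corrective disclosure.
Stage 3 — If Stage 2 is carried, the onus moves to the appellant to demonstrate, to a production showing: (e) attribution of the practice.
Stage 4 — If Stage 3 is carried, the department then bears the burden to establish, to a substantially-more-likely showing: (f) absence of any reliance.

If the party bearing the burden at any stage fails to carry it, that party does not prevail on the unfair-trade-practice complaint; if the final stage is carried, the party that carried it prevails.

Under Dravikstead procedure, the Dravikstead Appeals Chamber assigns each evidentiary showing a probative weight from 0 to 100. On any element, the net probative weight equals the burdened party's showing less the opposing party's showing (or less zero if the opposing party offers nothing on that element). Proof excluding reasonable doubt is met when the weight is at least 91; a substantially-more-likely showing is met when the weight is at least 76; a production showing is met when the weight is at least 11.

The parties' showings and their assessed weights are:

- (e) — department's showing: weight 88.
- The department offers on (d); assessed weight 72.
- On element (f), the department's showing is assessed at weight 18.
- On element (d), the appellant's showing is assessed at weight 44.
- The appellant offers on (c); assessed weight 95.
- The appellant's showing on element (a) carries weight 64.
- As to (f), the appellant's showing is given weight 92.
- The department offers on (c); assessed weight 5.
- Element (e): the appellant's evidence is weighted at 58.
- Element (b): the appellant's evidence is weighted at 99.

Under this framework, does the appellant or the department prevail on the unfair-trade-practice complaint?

department

Stage 1 — burden on appellant; standard: proof excluding reasonable doubt (weight is at least 91).
    (a): 64 < 91 [not met]
    (b): 99 ≥ 91 [met]
    (c): 95 − 5 = 90 < 91 [not met]
  Not every element is met, so the appellant fails to carry Stage 1.
The department prevails.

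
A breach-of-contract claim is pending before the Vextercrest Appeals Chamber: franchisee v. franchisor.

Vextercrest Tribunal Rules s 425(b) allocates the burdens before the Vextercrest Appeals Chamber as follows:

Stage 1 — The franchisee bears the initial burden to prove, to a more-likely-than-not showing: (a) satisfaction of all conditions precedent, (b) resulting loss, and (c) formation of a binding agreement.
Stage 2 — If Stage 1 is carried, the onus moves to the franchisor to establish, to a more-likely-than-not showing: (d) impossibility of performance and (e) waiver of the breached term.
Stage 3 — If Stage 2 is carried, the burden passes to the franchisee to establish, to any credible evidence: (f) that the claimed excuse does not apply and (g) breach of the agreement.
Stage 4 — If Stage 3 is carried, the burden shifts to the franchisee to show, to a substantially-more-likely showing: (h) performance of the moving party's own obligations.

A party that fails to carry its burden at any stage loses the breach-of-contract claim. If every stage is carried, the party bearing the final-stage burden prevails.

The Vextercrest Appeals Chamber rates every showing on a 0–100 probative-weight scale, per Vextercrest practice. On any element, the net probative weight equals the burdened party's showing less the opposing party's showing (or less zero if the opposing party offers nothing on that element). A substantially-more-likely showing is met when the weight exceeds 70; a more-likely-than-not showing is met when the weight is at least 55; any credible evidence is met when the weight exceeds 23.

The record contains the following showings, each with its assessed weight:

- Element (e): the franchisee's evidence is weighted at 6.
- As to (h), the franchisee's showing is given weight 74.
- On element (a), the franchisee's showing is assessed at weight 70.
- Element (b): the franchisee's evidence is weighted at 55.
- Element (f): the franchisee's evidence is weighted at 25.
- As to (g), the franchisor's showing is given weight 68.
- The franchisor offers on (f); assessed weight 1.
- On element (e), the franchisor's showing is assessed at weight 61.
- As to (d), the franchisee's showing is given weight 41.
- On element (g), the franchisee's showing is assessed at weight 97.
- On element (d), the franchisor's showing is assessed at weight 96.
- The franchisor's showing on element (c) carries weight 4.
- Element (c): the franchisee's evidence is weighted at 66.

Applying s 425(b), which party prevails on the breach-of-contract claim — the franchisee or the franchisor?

At Stage 1 the franchisee must meet a more-likely-than-not showing (weight is at least 55): on (a) the weight is 70, ≥ 55, so (a) meets the standard; on (b) the weight is 55, ≥ 55, so (b) meets the standard; on (c) the weight is 66 less the opposing 4 gives net 62, which does reach 55, so (c) meets the standard.
  All elements met. The burden passes to the franchisor.
At Stage 2 the franchisor must meet a more-likely-than-not showing (weight is at least 55): on (d) the weight is 96 less the opposing 41 gives net 55, ≥ 55, so (d) meets the standard; on (e) the weight is 61 less the opposing 6 gives net 55, ≥ 55, so (e) meets the standard.
  Stage 2 carried; the burden shifts to the franchisee.
At Stage 3 the franchisee must meet any credible evidence (weight exceeds 23): on (f) the weight is 25 less the opposing 1 gives net 24, which does exceed 23, so (f) meets the standard; on (g) the weight is 97 less the opposing 68 gives net 29, which does exceed 23, so (g) meets the standard.
  Stage 3 carried; the burden remains with the franchisee.
At Stage 4 the franchisee must meet a substantially-more-likely showing (weight exceeds 70): on (h) the weight is 74, > 70, so (h) meets the standard.
  Stage 4 carried; the final stage is satisfied.
With every stage satisfied, the franchisee prevails.

franchisee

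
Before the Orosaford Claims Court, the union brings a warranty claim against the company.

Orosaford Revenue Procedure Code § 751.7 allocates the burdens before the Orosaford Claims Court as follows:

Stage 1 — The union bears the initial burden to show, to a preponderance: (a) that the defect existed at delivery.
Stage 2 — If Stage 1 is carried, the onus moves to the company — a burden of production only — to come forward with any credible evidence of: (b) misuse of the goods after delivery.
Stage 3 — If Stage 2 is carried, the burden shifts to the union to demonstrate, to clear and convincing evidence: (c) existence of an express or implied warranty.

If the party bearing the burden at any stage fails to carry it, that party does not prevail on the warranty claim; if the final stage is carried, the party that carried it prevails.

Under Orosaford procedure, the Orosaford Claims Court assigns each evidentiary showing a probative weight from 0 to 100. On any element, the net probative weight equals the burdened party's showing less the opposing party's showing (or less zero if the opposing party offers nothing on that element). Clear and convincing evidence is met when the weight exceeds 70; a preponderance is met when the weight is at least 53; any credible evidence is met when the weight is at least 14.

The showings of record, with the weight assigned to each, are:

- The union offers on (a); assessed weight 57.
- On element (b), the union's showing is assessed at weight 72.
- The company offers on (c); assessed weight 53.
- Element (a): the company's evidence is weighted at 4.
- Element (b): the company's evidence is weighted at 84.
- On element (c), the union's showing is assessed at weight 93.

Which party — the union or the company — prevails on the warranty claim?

At Stage 1 the union must meet a preponderance (weight is at least 53): on (a) the weight is 57 less the opposing 4 gives net 53, ≥ 53, so (a) meets the standard.
  The union carries Stage 1; the company now bears the burden.
At Stage 2 the company must meet any credible evidence (weight is at least 14): on (b) the weight is 84 less the opposing 72 gives net 12, < 14, so (b) does not meet the standard.
  Not every element is met, so the company fails to carry Stage 2.
So the union prevails.

union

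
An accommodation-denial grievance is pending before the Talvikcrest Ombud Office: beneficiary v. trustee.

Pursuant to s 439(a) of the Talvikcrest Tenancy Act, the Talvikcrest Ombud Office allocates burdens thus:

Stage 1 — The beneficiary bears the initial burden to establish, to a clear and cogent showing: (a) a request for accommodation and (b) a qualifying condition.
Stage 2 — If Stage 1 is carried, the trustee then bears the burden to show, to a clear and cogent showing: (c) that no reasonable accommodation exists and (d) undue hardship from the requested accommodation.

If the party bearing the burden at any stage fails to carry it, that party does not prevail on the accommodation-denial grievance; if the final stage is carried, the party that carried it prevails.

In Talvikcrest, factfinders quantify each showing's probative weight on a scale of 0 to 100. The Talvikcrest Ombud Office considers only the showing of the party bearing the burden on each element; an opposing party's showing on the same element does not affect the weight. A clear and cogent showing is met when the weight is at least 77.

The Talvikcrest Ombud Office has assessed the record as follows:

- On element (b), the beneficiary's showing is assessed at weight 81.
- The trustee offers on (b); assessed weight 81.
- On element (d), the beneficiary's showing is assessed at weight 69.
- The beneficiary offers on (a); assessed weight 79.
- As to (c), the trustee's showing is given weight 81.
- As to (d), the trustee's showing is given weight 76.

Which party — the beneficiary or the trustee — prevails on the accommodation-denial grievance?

beneficiary

At Stage 1 the beneficiary must meet a clear and cogent showing (weight is at least 77): on (a) the weight is 79, which does reach 77, so (a) meets the standard; on (b) the weight is 81 (the trustee's 81 is given no effect), which does reach 77, so (b) meets the standard.
  Stage 1 is satisfied; the onus moves to the trustee.
At Stage 2 the trustee must meet a clear and cogent showing (weight is at least 77): on (c) the weight is 81, which does reach 77, so (c) meets the standard; on (d) the weight is 76 (the beneficiary's 69 is given no effect), < 77, so (d) does not meet the standard.
  Not every element is met, so the trustee fails to carry Stage 2.
The beneficiary prevails.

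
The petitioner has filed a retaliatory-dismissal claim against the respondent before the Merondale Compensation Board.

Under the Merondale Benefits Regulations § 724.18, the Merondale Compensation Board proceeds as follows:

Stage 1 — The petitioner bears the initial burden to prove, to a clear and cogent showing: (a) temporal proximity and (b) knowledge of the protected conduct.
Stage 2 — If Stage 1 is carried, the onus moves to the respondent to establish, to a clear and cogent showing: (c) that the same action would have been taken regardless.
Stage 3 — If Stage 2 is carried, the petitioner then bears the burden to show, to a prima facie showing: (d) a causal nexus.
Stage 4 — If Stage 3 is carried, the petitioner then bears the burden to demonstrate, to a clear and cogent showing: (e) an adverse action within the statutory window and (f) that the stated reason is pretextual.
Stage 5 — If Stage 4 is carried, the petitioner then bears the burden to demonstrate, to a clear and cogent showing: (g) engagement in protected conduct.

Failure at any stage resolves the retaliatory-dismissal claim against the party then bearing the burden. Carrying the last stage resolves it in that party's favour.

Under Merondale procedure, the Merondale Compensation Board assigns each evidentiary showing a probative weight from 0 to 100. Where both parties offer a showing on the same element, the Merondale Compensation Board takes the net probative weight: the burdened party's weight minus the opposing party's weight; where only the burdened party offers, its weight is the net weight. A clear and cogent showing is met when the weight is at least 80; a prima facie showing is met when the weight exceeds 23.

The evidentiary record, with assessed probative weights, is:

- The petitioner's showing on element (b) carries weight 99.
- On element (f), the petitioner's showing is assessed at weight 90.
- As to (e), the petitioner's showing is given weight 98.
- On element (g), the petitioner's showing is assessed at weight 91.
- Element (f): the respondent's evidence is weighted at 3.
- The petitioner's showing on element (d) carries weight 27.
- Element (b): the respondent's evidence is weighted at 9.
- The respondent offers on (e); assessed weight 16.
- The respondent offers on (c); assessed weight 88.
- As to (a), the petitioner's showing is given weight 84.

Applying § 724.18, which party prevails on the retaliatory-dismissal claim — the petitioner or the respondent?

petitioner

Stage 1 — burden on petitioner; standard: a clear and cogent showing (weight is at least 80).
    (a): 84 ≥ 80 [met]
    (b): 99 − 9 = 90 ≥ 80 [met]
  All elements met. The burden passes to the respondent.
Stage 2 — burden on respondent; standard: a clear and cogent showing (weight is at least 80).
    (c): 88 ≥ 80 [met]
  Stage 2 is satisfied; the onus moves to the petitioner.
Stage 3 — burden on petitioner; standard: a prima facie showing (weight exceeds 23).
    (d): 27 > 23 [met]
  All elements met. The petitioner retains the burden for Stage 4.
Stage 4 — burden on petitioner; standard: a clear and cogent showing (weight is at least 80).
    (e): 98 − 16 = 82 ≥ 80 [met]
    (f): 90 − 3 = 87 ≥ 80 [met]
  All elements met. The petitioner retains the burden for Stage 5.
Stage 5 — burden on petitioner; standard: a clear and cogent showing (weight is at least 80).
    (g): 91 ≥ 80 [met]
  Stage 5 carried; the final stage is satisfied.
Every stage carried; the petitioner prevails.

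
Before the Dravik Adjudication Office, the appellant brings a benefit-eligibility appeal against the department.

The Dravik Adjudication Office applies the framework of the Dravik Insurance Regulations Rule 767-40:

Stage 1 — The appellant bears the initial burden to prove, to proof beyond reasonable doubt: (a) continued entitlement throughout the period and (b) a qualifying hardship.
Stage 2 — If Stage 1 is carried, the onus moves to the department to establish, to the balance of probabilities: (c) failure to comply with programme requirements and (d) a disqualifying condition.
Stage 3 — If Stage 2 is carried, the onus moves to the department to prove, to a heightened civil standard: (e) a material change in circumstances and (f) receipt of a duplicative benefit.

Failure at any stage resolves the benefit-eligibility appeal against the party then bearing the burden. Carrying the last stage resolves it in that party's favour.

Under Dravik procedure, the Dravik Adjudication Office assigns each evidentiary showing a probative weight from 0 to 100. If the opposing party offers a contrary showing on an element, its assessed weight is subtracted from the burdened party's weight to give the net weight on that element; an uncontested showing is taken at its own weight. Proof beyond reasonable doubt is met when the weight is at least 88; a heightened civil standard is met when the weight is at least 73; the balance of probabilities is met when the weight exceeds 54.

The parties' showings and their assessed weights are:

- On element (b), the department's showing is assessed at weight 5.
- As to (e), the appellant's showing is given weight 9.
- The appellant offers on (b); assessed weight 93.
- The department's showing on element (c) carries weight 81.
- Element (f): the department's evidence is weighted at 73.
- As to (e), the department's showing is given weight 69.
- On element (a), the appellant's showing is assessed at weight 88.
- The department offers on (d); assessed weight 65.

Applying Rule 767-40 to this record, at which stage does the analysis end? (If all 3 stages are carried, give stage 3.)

stage 3

At Stage 1 the appellant must meet proof beyond reasonable doubt (weight is at least 88): on (a) the weight is 88, ≥ 88, so (a) meets the standard; on (b) the weight is 93 less the opposing 5 gives net 88, which does reach 88, so (b) meets the standard.
  Stage 1 is satisfied; the onus moves to the department.
At Stage 2 the department must meet the balance of probabilities (weight exceeds 54): on (c) the weight is 81, which does exceed 54, so (c) meets the standard; on (d) the weight is 65, > 54, so (d) meets the standard.
  All elements met. The department retains the burden for Stage 3.
At Stage 3 the department must meet a heightened civil standard (weight is at least 73): on (e) the weight is 69 less the opposing 9 gives net 60, < 73, so (e) does not meet the standard; on (f) the weight is 73, which does reach 73, so (f) meets the standard.
  The department does not carry Stage 3.
The appellant prevails.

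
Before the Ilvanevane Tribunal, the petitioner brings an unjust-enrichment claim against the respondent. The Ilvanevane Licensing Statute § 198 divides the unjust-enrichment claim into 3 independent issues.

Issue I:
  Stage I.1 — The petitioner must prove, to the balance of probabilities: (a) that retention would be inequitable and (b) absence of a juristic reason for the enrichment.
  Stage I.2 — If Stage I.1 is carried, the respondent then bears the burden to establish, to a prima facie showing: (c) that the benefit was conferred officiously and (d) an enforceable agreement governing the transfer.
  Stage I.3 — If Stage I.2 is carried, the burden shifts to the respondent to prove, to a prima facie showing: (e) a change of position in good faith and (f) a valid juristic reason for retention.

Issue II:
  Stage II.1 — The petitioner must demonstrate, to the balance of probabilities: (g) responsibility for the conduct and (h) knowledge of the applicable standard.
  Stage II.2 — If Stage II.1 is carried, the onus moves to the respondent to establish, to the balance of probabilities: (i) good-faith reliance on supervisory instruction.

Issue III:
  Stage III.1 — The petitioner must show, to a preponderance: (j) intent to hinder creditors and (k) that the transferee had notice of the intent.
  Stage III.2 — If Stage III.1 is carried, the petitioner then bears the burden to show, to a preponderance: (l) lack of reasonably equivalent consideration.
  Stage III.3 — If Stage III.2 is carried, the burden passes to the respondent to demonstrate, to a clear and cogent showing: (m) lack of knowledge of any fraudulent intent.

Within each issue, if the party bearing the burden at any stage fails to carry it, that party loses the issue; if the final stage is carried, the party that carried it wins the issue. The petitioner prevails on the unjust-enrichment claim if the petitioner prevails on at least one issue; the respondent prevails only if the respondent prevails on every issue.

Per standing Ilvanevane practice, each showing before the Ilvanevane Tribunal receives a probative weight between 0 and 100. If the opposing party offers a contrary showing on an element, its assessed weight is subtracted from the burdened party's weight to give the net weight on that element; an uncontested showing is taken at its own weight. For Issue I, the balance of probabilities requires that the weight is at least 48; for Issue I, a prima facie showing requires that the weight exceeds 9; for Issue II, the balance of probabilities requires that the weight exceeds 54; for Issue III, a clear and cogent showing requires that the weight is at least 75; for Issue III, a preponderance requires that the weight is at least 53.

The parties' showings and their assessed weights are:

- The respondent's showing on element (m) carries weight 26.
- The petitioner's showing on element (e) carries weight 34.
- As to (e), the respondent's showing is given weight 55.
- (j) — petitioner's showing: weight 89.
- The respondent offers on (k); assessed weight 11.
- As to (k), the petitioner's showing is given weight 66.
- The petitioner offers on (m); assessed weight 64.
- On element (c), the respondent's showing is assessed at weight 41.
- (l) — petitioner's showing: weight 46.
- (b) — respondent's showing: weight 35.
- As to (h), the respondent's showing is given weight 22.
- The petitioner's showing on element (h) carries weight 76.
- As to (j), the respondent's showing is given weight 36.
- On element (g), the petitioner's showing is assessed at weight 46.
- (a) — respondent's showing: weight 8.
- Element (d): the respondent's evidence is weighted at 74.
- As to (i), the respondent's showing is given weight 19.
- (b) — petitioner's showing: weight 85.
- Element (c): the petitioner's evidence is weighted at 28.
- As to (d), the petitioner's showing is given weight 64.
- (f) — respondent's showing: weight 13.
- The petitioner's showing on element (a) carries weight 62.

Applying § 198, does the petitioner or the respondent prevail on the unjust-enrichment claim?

— Issue I —
At Stage I.1 the petitioner must meet the balance of probabilities (weight is at least 48): on (a) the weight is 62 less the opposing 8 gives net 54, ≥ 48, so (a) meets the standard; on (b) the weight is 85 less the opposing 35 gives net 50, ≥ 48, so (b) meets the standard.
  Stage I.1 carried; the burden shifts to the respondent.
At Stage I.2 the respondent must meet a prima facie showing (weight exceeds 9): on (c) the weight is 41 less the opposing 28 gives net 13, > 9, so (c) meets the standard; on (d) the weight is 74 less the opposing 64 gives net 10, which does exceed 9, so (d) meets the standard.
  All elements met. The respondent retains the burden for Stage I.3.
At Stage I.3 the respondent must meet a prima facie showing (weight exceeds 9): on (e) the weight is 55 less the opposing 34 gives net 21, which does exceed 9, so (e) meets the standard; on (f) the weight is 13, which does exceed 9, so (f) meets the standard.
  The respondent carries the last stage.
Every stage carried; the respondent prevails on this issue.
— Issue II —
At Stage II.1 the petitioner must meet the balance of probabilities (weight exceeds 54): on (g) the weight is 46, which does not exceed 54, so (g) does not meet the standard; on (h) the weight is 76 less the opposing 22 gives net 54, which does not exceed 54, so (h) does not meet the standard.
  Stage II.1 not carried; the petitioner fails its burden.
The analysis ends at Stage II.1; the respondent prevails on this issue.
— Issue III —
Stage III.1 (petitioner, a preponderance, weight is at least 53): (j) net 89−36=53 ≥ 53 — meets; (k) net 66−11=55 ≥ 53 — meets.
  All elements met. The petitioner retains the burden for Stage III.2.
Stage III.2 (petitioner, a preponderance, weight is at least 53): (l) 46 < 53 — fails.
  Not every element is met, so the petitioner fails to carry Stage III.2.
The respondent prevails on this issue.
Per-issue: Issue I → respondent; Issue II → respondent; Issue III → respondent. The petitioner must prevail on at least one issue; overall, the respondent prevails.

respondent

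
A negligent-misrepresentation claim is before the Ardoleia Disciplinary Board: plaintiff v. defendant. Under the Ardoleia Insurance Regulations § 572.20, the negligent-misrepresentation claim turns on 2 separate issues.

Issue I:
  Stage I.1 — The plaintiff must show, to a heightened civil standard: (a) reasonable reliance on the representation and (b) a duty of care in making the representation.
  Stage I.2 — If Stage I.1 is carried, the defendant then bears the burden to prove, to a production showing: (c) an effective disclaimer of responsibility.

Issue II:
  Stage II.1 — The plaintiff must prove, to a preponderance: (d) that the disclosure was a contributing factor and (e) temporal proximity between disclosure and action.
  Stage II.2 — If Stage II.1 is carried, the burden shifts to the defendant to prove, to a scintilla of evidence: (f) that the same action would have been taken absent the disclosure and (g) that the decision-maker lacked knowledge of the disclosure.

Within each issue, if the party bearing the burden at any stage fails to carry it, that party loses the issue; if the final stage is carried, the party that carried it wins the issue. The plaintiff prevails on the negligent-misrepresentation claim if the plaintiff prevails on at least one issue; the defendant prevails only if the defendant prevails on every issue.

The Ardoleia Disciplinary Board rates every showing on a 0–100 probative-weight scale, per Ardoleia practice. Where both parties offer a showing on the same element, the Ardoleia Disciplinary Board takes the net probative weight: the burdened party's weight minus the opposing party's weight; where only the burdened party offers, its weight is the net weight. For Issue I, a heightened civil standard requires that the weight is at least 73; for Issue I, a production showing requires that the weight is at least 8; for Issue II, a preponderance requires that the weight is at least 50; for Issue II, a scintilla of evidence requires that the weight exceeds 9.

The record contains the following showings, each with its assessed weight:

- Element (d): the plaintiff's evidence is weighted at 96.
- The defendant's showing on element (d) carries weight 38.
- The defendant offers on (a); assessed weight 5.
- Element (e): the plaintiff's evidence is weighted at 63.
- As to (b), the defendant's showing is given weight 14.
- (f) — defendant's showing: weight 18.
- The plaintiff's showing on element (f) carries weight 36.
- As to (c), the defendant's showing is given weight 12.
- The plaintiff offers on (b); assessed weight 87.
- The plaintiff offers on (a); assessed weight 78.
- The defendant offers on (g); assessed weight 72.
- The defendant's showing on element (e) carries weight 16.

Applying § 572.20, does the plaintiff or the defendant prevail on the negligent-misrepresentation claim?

— Issue I —
Stage I.1 — burden on plaintiff; standard: a heightened civil standard (weight is at least 73).
    (a): 78 − 5 = 73 ≥ 73 [met]
    (b): 87 − 14 = 73 ≥ 73 [met]
  The plaintiff carries Stage I.1; the defendant now bears the burden.
Stage I.2 — burden on defendant; standard: a production showing (weight is at least 8).
    (c): 12 ≥ 8 [met]
  The defendant carries the last stage.
Every stage carried; the defendant prevails on this issue.
— Issue II —
Stage II.1 (plaintiff, a preponderance, weight is at least 50): (d) net 96−38=58 ≥ 50 — meets; (e) net 63−16=47 < 50 — fails.
  The plaintiff does not carry Stage II.1.
The defendant prevails on this issue.
Per-issue: Issue I → defendant; Issue II → defendant. The plaintiff must prevail on at least one issue; overall, the defendant prevails.

defendant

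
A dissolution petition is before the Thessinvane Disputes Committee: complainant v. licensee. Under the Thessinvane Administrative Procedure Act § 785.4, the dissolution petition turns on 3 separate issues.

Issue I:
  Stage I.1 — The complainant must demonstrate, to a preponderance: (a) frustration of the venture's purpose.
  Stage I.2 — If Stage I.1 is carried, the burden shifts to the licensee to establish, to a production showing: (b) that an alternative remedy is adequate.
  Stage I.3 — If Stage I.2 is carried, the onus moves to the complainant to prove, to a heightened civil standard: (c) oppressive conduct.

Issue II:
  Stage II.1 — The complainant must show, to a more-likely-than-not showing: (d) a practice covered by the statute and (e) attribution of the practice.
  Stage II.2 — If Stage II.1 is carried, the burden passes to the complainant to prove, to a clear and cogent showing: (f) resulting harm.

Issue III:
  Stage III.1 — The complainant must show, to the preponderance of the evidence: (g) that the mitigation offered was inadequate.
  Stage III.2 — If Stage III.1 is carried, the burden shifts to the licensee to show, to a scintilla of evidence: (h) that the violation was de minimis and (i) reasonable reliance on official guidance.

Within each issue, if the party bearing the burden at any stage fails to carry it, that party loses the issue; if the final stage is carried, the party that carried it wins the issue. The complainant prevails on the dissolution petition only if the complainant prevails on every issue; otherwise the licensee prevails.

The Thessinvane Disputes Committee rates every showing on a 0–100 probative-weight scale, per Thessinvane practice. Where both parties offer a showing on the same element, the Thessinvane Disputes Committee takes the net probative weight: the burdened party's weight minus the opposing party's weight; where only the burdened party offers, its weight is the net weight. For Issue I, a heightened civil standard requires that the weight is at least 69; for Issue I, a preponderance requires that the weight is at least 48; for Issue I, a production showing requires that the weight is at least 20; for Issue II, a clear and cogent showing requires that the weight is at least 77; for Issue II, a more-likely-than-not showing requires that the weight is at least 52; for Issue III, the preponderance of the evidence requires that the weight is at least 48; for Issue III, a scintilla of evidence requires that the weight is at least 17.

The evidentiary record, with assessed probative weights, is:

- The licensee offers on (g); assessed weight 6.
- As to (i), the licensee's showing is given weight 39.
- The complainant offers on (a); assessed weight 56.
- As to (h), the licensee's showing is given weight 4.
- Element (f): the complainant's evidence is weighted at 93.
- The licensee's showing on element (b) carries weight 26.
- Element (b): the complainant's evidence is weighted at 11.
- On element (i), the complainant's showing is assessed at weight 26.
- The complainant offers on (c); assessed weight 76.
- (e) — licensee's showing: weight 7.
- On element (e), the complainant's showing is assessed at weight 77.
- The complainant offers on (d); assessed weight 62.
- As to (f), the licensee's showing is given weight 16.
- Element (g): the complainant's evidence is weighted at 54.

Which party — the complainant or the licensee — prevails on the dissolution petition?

— Issue I —
At Stage I.1 the complainant must meet a preponderance (weight is at least 48): on (a) the weight is 56, ≥ 48, so (a) meets the standard.
  Stage I.1 carried; the burden shifts to the licensee.
At Stage I.2 the licensee must meet a production showing (weight is at least 20): on (b) the weight is 26 less the opposing 11 gives net 15, which does not reach 20, so (b) does not meet the standard.
  The licensee does not carry Stage I.2.
The analysis ends at Stage I.2; the complainant prevails on this issue.
— Issue II —
Stage II.1 — burden on complainant; standard: a more-likely-than-not showing (weight is at least 52).
    (d): 62 ≥ 52 [met]
    (e): 77 − 7 = 70 ≥ 52 [met]
  All elements met. The complainant retains the burden for Stage II.2.
Stage II.2 — burden on complainant; standard: a clear and cogent showing (weight is at least 77).
    (f): 93 − 16 = 77 ≥ 77 [met]
  Stage II.2 carried; the final stage is satisfied.
Every stage carried; the complainant prevails on this issue.
— Issue III —
At Stage III.1 the complainant must meet the preponderance of the evidence (weight is at least 48): on (g) the weight is 54 less the opposing 6 gives net 48, ≥ 48, so (g) meets the standard.
  All elements met. The burden passes to the licensee.
At Stage III.2 the licensee must meet a scintilla of evidence (weight is at least 17): on (h) the weight is 4, which does not reach 17, so (h) does not meet the standard; on (i) the weight is 39 less the opposing 26 gives net 13, < 17, so (i) does not meet the standard.
  The licensee does not carry Stage III.2.
So the complainant prevails on this issue.
Per-issue: Issue I → complainant; Issue II → complainant; Issue III → complainant. The complainant must prevail on every issue; overall, the complainant prevails.

complainant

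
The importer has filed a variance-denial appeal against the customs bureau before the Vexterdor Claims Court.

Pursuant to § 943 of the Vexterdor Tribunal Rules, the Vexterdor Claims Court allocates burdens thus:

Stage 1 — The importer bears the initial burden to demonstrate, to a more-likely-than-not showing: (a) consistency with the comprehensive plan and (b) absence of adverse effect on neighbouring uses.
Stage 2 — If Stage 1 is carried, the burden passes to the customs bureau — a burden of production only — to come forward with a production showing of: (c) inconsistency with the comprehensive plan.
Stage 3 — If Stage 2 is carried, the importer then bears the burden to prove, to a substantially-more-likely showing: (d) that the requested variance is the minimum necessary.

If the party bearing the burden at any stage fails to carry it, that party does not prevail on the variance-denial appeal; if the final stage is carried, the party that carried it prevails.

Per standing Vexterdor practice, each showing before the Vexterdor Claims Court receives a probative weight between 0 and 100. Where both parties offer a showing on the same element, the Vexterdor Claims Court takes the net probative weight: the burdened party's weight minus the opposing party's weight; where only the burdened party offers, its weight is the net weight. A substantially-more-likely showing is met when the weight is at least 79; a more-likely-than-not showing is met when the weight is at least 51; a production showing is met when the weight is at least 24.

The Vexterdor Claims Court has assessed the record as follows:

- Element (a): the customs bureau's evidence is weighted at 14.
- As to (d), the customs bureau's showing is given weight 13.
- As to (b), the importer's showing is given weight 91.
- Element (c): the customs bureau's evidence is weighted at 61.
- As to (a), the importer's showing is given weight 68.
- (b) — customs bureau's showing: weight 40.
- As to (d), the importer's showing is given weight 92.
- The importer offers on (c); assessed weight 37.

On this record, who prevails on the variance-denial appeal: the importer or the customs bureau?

importer

Stage 1 (importer, a more-likely-than-not showing, weight is at least 51): (a) net 68−14=54 ≥ 51 — meets; (b) net 91−40=51 ≥ 51 — meets.
  The importer carries Stage 1; the customs bureau now bears the burden.
Stage 2 (customs bureau, a production showing, weight is at least 24): (c) net 61−37=24 ≥ 24 — meets.
  Stage 2 is satisfied; the onus moves to the importer.
Stage 3 (importer, a substantially-more-likely showing, weight is at least 79): (d) net 92−13=79 ≥ 79 — meets.
  All elements met at the final stage.
Every stage carried; the importer prevails.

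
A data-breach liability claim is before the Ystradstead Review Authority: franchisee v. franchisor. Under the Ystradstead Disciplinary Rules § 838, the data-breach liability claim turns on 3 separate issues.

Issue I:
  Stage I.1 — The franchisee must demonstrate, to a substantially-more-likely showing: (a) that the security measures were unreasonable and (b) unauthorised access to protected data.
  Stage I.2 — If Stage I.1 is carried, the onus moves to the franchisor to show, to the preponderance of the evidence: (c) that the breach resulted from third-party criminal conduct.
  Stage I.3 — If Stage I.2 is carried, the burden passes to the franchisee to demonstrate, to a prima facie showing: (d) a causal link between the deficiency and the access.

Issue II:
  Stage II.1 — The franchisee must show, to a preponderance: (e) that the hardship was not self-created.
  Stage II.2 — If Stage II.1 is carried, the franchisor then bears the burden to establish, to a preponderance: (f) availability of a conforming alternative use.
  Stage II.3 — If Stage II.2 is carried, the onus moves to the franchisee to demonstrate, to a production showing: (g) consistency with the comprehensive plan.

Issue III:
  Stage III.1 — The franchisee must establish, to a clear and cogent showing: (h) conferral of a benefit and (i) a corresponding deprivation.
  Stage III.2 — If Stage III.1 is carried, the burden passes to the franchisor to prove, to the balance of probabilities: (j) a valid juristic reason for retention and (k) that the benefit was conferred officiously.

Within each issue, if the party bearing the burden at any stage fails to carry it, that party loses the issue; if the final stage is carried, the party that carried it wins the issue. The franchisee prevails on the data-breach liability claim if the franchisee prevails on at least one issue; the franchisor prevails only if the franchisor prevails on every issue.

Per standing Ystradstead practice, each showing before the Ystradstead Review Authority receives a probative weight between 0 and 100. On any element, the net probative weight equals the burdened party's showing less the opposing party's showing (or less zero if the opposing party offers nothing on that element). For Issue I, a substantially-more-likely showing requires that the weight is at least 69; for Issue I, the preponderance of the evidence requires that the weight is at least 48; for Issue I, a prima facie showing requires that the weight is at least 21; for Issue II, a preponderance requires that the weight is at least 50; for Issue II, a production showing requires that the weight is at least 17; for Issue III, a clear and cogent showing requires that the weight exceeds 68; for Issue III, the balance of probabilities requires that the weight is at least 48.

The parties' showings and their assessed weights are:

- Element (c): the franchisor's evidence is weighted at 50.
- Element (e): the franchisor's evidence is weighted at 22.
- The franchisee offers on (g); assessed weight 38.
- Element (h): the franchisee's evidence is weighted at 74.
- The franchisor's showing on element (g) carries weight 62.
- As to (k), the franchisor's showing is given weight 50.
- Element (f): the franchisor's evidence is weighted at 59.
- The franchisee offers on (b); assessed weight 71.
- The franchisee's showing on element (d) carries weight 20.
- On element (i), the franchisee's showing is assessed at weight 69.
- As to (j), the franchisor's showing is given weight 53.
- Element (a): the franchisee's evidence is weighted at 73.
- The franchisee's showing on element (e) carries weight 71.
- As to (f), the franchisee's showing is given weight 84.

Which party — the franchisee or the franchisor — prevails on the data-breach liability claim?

franchisor

— Issue I —
Stage I.1 — burden on franchisee; standard: a substantially-more-likely showing (weight is at least 69).
    (a): 73 ≥ 69 [met]
    (b): 71 ≥ 69 [met]
  Stage I.1 carried; the burden shifts to the franchisor.
Stage I.2 — burden on franchisor; standard: the preponderance of the evidence (weight is at least 48).
    (c): 50 ≥ 48 [met]
  All elements met. The burden passes to the franchisee.
Stage I.3 — burden on franchisee; standard: a prima facie showing (weight is at least 21).
    (d): 20 < 21 [not met]
  Stage I.3 not carried; the franchisee fails its burden.
The franchisor prevails on this issue.
— Issue II —
At Stage II.1 the franchisee must meet a preponderance (weight is at least 50): on (e) the weight is 71 less the opposing 22 gives net 49, < 50, so (e) does not meet the standard.
  Not every element is met, so the franchisee fails to carry Stage II.1.
The analysis ends at Stage II.1; the franchisor prevails on this issue.
— Issue III —
At Stage III.1 the franchisee must meet a clear and cogent showing (weight exceeds 68): on (h) the weight is 74, > 68, so (h) meets the standard; on (i) the weight is 69, which does exceed 68, so (i) meets the standard.
  Stage III.1 is satisfied; the onus moves to the franchisor.
At Stage III.2 the franchisor must meet the balance of probabilities (weight is at least 48): on (j) the weight is 53, ≥ 48, so (j) meets the standard; on (k) the weight is 50, which does reach 48, so (k) meets the standard.
  All elements met at the final stage.
With every stage satisfied, the franchisor prevails on this issue.
Per-issue: Issue I → franchisor; Issue II → franchisor; Issue III → franchisor. The franchisee must prevail on at least one issue; overall, the franchisor prevails.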